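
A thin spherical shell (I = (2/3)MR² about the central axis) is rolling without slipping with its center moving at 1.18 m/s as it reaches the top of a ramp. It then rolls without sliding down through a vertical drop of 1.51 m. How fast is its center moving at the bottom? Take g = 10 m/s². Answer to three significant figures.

With I = (2/3)MR², the ratio k = I/(MR²) is 2/3.
Rolling without slipping gives ω = v/R, so the total kinetic energy is ½Mv² + ½Iω² = ½(1+k)Mv² = (5/6)Mv².
Energy conservation: (5/6)Mv₀² + Mgh = (5/6)Mv², so v² = v₀² + 2gh/(1+k).
v = √(1.18² + 2×10×1.51/1.667) = √19.51 ≈ 4.42 m/s.

v ≈ 4.42 m/s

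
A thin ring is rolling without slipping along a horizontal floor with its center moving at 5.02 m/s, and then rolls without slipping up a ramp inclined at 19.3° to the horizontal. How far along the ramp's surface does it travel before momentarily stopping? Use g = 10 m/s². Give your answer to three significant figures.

For this body I = MR², i.e. k = I/(MR²) = 1.
The rolling condition ω = v/R makes the rotational term ½I(v/R)² = ½kMv², so KE_total = ½(1+k)Mv² = Mv².
Setting this equal to Mgh gives the vertical rise h = (1+k)v₀²/(2g) = 2×5.02²/(2×10) = 2.52 m.
Along the incline, d = h/sinθ = 2.52/sin19.3° ≈ 7.62 m.

d ≈ 7.62 m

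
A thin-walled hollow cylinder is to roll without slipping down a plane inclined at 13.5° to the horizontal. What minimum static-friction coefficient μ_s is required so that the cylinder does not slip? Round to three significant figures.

With I = MR², the ratio k = I/(MR²) is 1.
Along the incline Mg sinθ − f = Ma, and torque about the center fR = Iα = kMR²(a/R) gives f = kMa.
These give a = g sinθ/(1+k) and the required friction f = kMg sinθ/(1+k).
With N = Mg cosθ, the no-slip condition f ≤ μN gives μ_min = f/N = k tanθ/(1+k).
μ_min = 1 × tan13.5° / 2 ≈ 0.120.

μ_min ≈ 0.120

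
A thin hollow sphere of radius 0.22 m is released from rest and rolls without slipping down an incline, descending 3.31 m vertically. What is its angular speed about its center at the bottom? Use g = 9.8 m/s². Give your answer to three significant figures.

Here I = (2/3)MR², so the shape factor k = I/(MR²) = 2/3.
Since it rolls without slipping, ω = v/R and KE = ½Mv² + ½Iω² = ½(1+k)Mv² = (5/6)Mv².
Energy conservation Mgh = ½(1+k)Mv² gives v = √(2gh/(1+k)) = √(2 × 9.8 × 3.31 / 1.667) = 6.239 m/s.
Then ω = v/R = 6.239 / 0.22 ≈ 28.4 rad/s.

ω ≈ 28.4 rad/s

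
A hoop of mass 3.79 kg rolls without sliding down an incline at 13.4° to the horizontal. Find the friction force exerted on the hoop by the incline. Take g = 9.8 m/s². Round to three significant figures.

With I = MR², the ratio k = I/(MR²) is 1.
Translational: Mg sinθ − f = Ma. Rotational about the CM: fR = Iα = kMRa, so f = kMa.
Combining, a = g sinθ/(1+k) and f = kMa = kMg sinθ/(1+k).
f = 1 × 3.79 × 9.8 × sin13.4° / 2 ≈ 4.30 N.

f ≈ 4.30 N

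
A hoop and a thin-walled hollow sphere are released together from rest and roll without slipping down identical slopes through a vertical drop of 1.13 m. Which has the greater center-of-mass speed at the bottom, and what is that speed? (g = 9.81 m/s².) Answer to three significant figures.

the thin-walled hollow sphere, at v ≈ 3.65 m/s

For rolling without slipping, Mgh = ½(1+k)Mv² where k = I/(MR²), so v = √(2gh/(1+k)).
Hoop: k = 1, giving v = √(2×9.81×1.13/2) = 3.329 m/s.
Thin-walled hollow sphere: k = 2/3, giving v = √(2×9.81×1.13/1.667) = 3.647 m/s.
The smaller k wins: the thin-walled hollow sphere, at ≈ 3.65 m/s.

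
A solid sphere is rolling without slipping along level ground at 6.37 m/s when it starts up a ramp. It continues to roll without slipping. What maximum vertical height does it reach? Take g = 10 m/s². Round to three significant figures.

The moment of inertia is (2/5)MR², giving k ≡ I/(MR²) = 0.4.
Rolling without slipping gives ω = v/R, so the total kinetic energy is ½Mv² + ½Iω² = ½(1+k)Mv² = (7/10)Mv².
At the top the kinetic energy is zero, so (7/10)Mv₀² = Mgh.
Thus h = (1+k)v₀²/(2g) = 1.4 × 6.37² / (2 × 10) ≈ 2.84 m.

h ≈ 2.84 m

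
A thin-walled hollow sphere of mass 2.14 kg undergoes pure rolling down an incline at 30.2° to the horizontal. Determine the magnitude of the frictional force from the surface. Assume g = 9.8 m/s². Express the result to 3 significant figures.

Here I = (2/3)MR², so the shape factor k = I/(MR²) = 2/3.
Newton's second law down the slope: Mg sinθ − f = Ma. The torque equation fR = Iα (with α = a/R) gives f = kMa.
Combining, a = g sinθ/(1+k) and f = kMa = kMg sinθ/(1+k).
f = (2/3) × 2.14 × 9.8 × sin30.2° / 1.667 ≈ 4.22 N.

f ≈ 4.22 N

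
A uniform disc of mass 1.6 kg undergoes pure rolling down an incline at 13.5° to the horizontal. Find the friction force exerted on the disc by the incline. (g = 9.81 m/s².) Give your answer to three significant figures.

f ≈ 1.22 N

The moment of inertia is (1/2)MR², giving k ≡ I/(MR²) = 0.5.
Translational: Mg sinθ − f = Ma. Rotational about the CM: fR = Iα = kMRa, so f = kMa.
Combining, a = g sinθ/(1+k) and f = kMa = kMg sinθ/(1+k).
f = 0.5 × 1.6 × 9.81 × sin13.5° / 1.5 ≈ 1.22 N.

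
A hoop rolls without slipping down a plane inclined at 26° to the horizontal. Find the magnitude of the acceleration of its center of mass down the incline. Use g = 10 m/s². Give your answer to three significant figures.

a ≈ 2.19 m/s²

For this body I = MR², i.e. k = I/(MR²) = 1.
Newton's second law down the slope: Mg sinθ − f = Ma. The torque equation fR = Iα (with α = a/R) gives f = kMa.
Eliminating f: Mg sinθ = (1+k)Ma, so a = g sinθ/(1+k) = 10 × sin26° / 2 ≈ 2.19 m/s².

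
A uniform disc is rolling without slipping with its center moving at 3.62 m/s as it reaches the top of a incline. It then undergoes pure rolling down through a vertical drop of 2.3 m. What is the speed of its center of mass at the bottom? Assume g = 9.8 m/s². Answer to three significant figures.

v ≈ 6.57 m/s

Here I = (1/2)MR², so the shape factor k = I/(MR²) = 0.5.
Pure rolling means v = ωR; then KE = ½Mv² + ½I(v/R)² = ½(1+k)Mv² = (3/4)Mv².
Energy conservation: (3/4)Mv₀² + Mgh = (3/4)Mv², so v² = v₀² + 2gh/(1+k).
v = √(3.62² + 2×9.8×2.3/1.5) = √43.16 ≈ 6.57 m/s.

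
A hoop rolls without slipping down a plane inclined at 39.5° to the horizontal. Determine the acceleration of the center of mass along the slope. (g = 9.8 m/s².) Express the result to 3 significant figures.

a ≈ 3.12 m/s²

Here I = MR², so the shape factor k = I/(MR²) = 1.
Along the incline Mg sinθ − f = Ma, and torque about the center fR = Iα = kMR²(a/R) gives f = kMa.
Eliminating f: Mg sinθ = (1+k)Ma, so a = g sinθ/(1+k) = 9.8 × sin39.5° / 2 ≈ 3.12 m/s².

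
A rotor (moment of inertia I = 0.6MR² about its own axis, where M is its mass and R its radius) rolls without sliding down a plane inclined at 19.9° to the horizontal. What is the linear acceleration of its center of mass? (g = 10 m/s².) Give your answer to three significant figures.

With I = 0.6MR², the ratio k = I/(MR²) is 0.6.
Translational: Mg sinθ − f = Ma. Rotational about the CM: fR = Iα = kMRa, so f = kMa.
Eliminating f: Mg sinθ = (1+k)Ma, so a = g sinθ/(1+k) = 10 × sin19.9° / 1.6 ≈ 2.13 m/s².

a ≈ 2.13 m/s²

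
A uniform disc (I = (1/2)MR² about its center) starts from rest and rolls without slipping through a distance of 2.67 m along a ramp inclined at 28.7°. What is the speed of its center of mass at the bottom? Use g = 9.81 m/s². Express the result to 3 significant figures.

v ≈ 4.10 m/s

The moment of inertia is (1/2)MR², giving k ≡ I/(MR²) = 0.5.
Rolling without slipping gives ω = v/R, so the total kinetic energy is ½Mv² + ½Iω² = ½(1+k)Mv² = (3/4)Mv².
The vertical drop is h = L sinθ = 2.67 × sin28.7° = 1.282 m.
Setting Mgh = (3/4)Mv² gives v = √(2gh/(1+k)) = √(2·9.81·1.282/1.5) ≈ 4.10 m/s.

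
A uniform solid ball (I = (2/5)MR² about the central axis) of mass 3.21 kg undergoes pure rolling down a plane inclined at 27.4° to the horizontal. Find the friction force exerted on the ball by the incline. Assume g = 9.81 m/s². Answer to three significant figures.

f ≈ 4.14 N

Here I = (2/5)MR², so the shape factor k = I/(MR²) = 0.4.
Along the incline Mg sinθ − f = Ma, and torque about the center fR = Iα = kMR²(a/R) gives f = kMa.
Combining, a = g sinθ/(1+k) and f = kMa = kMg sinθ/(1+k).
f = 0.4 × 3.21 × 9.81 × sin27.4° / 1.4 ≈ 4.14 N.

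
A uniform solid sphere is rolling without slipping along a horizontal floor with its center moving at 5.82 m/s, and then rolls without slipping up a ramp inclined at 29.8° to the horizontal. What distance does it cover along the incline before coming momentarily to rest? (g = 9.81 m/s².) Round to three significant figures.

d ≈ 4.86 m

Here I = (2/5)MR², so the shape factor k = I/(MR²) = 0.4.
Since it rolls without slipping, ω = v/R and KE = ½Mv² + ½Iω² = ½(1+k)Mv² = (7/10)Mv².
Setting this equal to Mgh gives the vertical rise h = (1+k)v₀²/(2g) = 1.4×5.82²/(2×9.81) = 2.417 m.
The distance along the slope is d = h/sinθ = 2.417/sin29.8° ≈ 4.86 m.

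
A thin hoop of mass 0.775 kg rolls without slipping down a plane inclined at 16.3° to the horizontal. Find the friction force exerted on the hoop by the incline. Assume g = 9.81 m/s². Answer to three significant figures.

With I = MR², the ratio k = I/(MR²) is 1.
Translational: Mg sinθ − f = Ma. Rotational about the CM: fR = Iα = kMRa, so f = kMa.
Combining, a = g sinθ/(1+k) and f = kMa = kMg sinθ/(1+k).
f = 1 × 0.775 × 9.81 × sin16.3° / 2 ≈ 1.07 N.

f ≈ 1.07 N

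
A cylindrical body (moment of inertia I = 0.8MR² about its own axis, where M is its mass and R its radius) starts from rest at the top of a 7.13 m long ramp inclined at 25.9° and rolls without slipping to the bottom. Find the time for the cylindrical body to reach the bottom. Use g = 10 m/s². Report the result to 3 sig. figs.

With I = 0.8MR², the ratio k = I/(MR²) is 0.8.
Newton's second law down the slope: Mg sinθ − f = Ma. The torque equation fR = Iα (with α = a/R) gives f = kMa.
Hence a = g sinθ/(1+k) = 10×sin25.9°/1.8 = 2.427 m/s².
Starting from rest, L = ½at², so t = √(2L/a) = √(2×7.13/2.427) ≈ 2.42 s.

t ≈ 2.42 s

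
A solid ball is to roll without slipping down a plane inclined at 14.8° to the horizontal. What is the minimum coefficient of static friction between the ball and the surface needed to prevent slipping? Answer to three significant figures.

With I = (2/5)MR², the ratio k = I/(MR²) is 0.4.
Newton's second law down the slope: Mg sinθ − f = Ma. The torque equation fR = Iα (with α = a/R) gives f = kMa.
These give a = g sinθ/(1+k) and the required friction f = kMg sinθ/(1+k).
The normal force is N = Mg cosθ, so μ_min = f/N = k tanθ/(1+k).
μ_min = 0.4 × tan14.8° / 1.4 ≈ 0.0755.

μ_min ≈ 0.0755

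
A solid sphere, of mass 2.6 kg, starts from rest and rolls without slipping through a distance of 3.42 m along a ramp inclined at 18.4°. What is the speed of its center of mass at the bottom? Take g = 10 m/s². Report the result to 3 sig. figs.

With I = (2/5)MR², the ratio k = I/(MR²) is 0.4.
Pure rolling means v = ωR; then KE = ½Mv² + ½I(v/R)² = ½(1+k)Mv² = (7/10)Mv².
The vertical drop is h = L sinθ = 3.42 × sin18.4° = 1.08 m.
Setting Mgh = (7/10)Mv² gives v = √(2gh/(1+k)) = √(2·10·1.08/1.4) ≈ 3.93 m/s.

v ≈ 3.93 m/s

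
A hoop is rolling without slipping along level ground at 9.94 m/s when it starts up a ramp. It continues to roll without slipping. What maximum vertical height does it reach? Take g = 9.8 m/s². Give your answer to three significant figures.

h ≈ 10.1 m

The moment of inertia is MR², giving k ≡ I/(MR²) = 1.
Rolling without slipping gives ω = v/R, so the total kinetic energy is ½Mv² + ½Iω² = ½(1+k)Mv² = Mv².
At the top the kinetic energy is zero, so Mv₀² = Mgh.
Thus h = (1+k)v₀²/(2g) = 2 × 9.94² / (2 × 9.8) ≈ 10.1 m.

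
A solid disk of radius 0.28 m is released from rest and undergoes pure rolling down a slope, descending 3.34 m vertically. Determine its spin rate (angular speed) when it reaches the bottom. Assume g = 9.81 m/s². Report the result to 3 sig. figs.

With I = (1/2)MR², the ratio k = I/(MR²) is 0.5.
The rolling condition ω = v/R makes the rotational term ½I(v/R)² = ½kMv², so KE_total = ½(1+k)Mv² = (3/4)Mv².
Energy conservation Mgh = ½(1+k)Mv² gives v = √(2gh/(1+k)) = √(2 × 9.81 × 3.34 / 1.5) = 6.61 m/s.
The angular speed follows from ω = v/R = 6.61/0.28 ≈ 23.6 rad/s.

ω ≈ 23.6 rad/s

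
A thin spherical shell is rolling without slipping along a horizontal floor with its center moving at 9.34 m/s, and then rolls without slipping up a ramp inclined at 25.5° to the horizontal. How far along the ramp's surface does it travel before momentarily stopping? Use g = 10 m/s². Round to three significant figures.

d ≈ 16.9 m

With I = (2/3)MR², the ratio k = I/(MR²) is 2/3.
The rolling condition ω = v/R makes the rotational term ½I(v/R)² = ½kMv², so KE_total = ½(1+k)Mv² = (5/6)Mv².
Setting this equal to Mgh gives the vertical rise h = (1+k)v₀²/(2g) = 1.667×9.34²/(2×10) = 7.27 m.
Along the incline, d = h/sinθ = 7.27/sin25.5° ≈ 16.9 m.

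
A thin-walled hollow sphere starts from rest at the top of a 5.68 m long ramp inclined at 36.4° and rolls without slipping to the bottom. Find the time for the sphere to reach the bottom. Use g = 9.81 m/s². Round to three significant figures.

t ≈ 1.80 s

Here I = (2/3)MR², so the shape factor k = I/(MR²) = 2/3.
Translational: Mg sinθ − f = Ma. Rotational about the CM: fR = Iα = kMRa, so f = kMa.
Hence a = g sinθ/(1+k) = 9.81×sin36.4°/1.667 = 3.493 m/s².
Starting from rest, L = ½at², so t = √(2L/a) = √(2×5.68/3.493) ≈ 1.80 s.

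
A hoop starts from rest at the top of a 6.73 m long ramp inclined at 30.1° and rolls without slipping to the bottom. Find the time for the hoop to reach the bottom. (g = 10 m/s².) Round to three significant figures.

The moment of inertia is MR², giving k ≡ I/(MR²) = 1.
Along the incline Mg sinθ − f = Ma, and torque about the center fR = Iα = kMR²(a/R) gives f = kMa.
Hence a = g sinθ/(1+k) = 10×sin30.1°/2 = 2.508 m/s².
Starting from rest, L = ½at², so t = √(2L/a) = √(2×6.73/2.508) ≈ 2.32 s.

t ≈ 2.32 s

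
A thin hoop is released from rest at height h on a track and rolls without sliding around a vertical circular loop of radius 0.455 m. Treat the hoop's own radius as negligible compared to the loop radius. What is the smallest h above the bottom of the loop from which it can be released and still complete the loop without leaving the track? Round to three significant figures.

h_min ≈ 1.37 m

For this body I = MR², i.e. k = I/(MR²) = 1.
At the top, contact is just lost when gravity alone supplies the centripetal force: Mg = Mv_top²/r, i.e. v_top² = gr.
With ω = v/R, the kinetic energy at speed v is ½(1+k)Mv² = Mv².
Energy conservation from release (height h) to the top (height 2r): Mgh = Mg(2r) + M·gr.
Thus h_min = 2r + (1+k)r/2 = r(2 + 2/2) = 0.455 × 3 ≈ 1.37 m.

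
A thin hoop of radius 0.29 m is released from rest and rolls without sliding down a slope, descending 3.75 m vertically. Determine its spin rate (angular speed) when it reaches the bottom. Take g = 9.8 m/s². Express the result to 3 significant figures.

ω ≈ 20.9 rad/s

Here I = MR², so the shape factor k = I/(MR²) = 1.
The rolling condition ω = v/R makes the rotational term ½I(v/R)² = ½kMv², so KE_total = ½(1+k)Mv² = Mv².
Energy conservation Mgh = ½(1+k)Mv² gives v = √(2gh/(1+k)) = √(2 × 9.8 × 3.75 / 2) = 6.062 m/s.
The angular speed follows from ω = v/R = 6.062/0.29 ≈ 20.9 rad/s.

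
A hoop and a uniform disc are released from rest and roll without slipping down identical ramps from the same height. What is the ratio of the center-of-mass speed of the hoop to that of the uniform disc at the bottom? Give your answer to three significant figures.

Each satisfies Mgh = ½(1+k)Mv² with k = I/(MR²), so v ∝ 1/√(1+k).
For the hoop k = 1; for the uniform disc k = 0.5.
v₁/v₂ = √((1+k₂)/(1+k₁)) = √(1.5/2) ≈ 0.866.

v_ratio ≈ 0.866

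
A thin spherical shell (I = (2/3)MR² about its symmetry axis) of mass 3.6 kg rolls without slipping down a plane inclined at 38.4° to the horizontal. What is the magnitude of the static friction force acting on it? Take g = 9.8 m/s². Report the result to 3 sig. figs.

f ≈ 8.77 N

With I = (2/3)MR², the ratio k = I/(MR²) is 2/3.
Translational: Mg sinθ − f = Ma. Rotational about the CM: fR = Iα = kMRa, so f = kMa.
Combining, a = g sinθ/(1+k) and f = kMa = kMg sinθ/(1+k).
f = (2/3) × 3.6 × 9.8 × sin38.4° / 1.667 ≈ 8.77 N.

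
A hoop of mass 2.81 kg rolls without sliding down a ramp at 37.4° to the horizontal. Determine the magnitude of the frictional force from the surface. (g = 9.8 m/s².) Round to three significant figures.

The moment of inertia is MR², giving k ≡ I/(MR²) = 1.
Newton's second law down the slope: Mg sinθ − f = Ma. The torque equation fR = Iα (with α = a/R) gives f = kMa.
Combining, a = g sinθ/(1+k) and f = kMa = kMg sinθ/(1+k).
f = 1 × 2.81 × 9.8 × sin37.4° / 2 ≈ 8.36 N.

f ≈ 8.36 N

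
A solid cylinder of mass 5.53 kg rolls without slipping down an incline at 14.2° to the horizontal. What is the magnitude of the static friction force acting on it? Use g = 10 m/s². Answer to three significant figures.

f ≈ 4.52 N

With I = (1/2)MR², the ratio k = I/(MR²) is 0.5.
Translational: Mg sinθ − f = Ma. Rotational about the CM: fR = Iα = kMRa, so f = kMa.
Combining, a = g sinθ/(1+k) and f = kMa = kMg sinθ/(1+k).
f = 0.5 × 5.53 × 10 × sin14.2° / 1.5 ≈ 4.52 N.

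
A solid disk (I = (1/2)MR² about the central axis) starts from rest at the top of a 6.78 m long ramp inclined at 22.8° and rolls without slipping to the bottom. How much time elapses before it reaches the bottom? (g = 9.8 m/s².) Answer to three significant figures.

The moment of inertia is (1/2)MR², giving k ≡ I/(MR²) = 0.5.
Along the incline Mg sinθ − f = Ma, and torque about the center fR = Iα = kMR²(a/R) gives f = kMa.
Hence a = g sinθ/(1+k) = 9.8×sin22.8°/1.5 = 2.532 m/s².
Starting from rest, L = ½at², so t = √(2L/a) = √(2×6.78/2.532) ≈ 2.31 s.

t ≈ 2.31 s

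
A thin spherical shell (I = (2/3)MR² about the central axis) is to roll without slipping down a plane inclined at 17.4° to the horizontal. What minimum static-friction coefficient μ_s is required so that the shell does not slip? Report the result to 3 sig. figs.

μ_min ≈ 0.125

For this body I = (2/3)MR², i.e. k = I/(MR²) = 2/3.
Translational: Mg sinθ − f = Ma. Rotational about the CM: fR = Iα = kMRa, so f = kMa.
These give a = g sinθ/(1+k) and the required friction f = kMg sinθ/(1+k).
With N = Mg cosθ, the no-slip condition f ≤ μN gives μ_min = f/N = k tanθ/(1+k).
μ_min = (2/3) × tan17.4° / 1.667 ≈ 0.125.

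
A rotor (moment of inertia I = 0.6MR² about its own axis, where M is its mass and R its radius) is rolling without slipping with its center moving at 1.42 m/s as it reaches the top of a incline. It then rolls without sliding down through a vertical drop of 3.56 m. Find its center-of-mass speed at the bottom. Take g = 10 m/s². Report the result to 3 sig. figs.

Here I = 0.6MR², so the shape factor k = I/(MR²) = 0.6.
Since it rolls without slipping, ω = v/R and KE = ½Mv² + ½Iω² = ½(1+k)Mv² = (4/5)Mv².
Conserving energy between top and bottom: (4/5)Mv² = (4/5)Mv₀² + Mgh, hence v² = v₀² + 2gh/(1+k).
v = √(1.42² + 2×10×3.56/1.6) = √46.52 ≈ 6.82 m/s.

v ≈ 6.82 m/s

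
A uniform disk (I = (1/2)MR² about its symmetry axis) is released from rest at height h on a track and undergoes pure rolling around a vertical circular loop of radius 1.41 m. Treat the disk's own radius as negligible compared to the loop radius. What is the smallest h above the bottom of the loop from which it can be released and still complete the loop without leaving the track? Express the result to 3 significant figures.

For this body I = (1/2)MR², i.e. k = I/(MR²) = 0.5.
At the top, contact is just lost when gravity alone supplies the centripetal force: Mg = Mv_top²/r, i.e. v_top² = gr.
With ω = v/R, the kinetic energy at speed v is ½(1+k)Mv² = (3/4)Mv².
Energy conservation from release (height h) to the top (height 2r): Mgh = Mg(2r) + (3/4)M·gr.
Thus h_min = 2r + (1+k)r/2 = r(2 + 1.5/2) = 1.41 × 2.75 ≈ 3.88 m.

h_min ≈ 3.88 m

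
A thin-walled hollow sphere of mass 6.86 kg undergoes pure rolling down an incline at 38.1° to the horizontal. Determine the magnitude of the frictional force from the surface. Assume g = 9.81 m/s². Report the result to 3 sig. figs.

For this body I = (2/3)MR², i.e. k = I/(MR²) = 2/3.
Translational: Mg sinθ − f = Ma. Rotational about the CM: fR = Iα = kMRa, so f = kMa.
Combining, a = g sinθ/(1+k) and f = kMa = kMg sinθ/(1+k).
f = (2/3) × 6.86 × 9.81 × sin38.1° / 1.667 ≈ 16.6 N.

f ≈ 16.6 N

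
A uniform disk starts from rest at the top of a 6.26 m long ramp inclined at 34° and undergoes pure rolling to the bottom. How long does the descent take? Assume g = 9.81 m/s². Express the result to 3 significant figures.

Here I = (1/2)MR², so the shape factor k = I/(MR²) = 0.5.
Along the incline Mg sinθ − f = Ma, and torque about the center fR = Iα = kMR²(a/R) gives f = kMa.
Hence a = g sinθ/(1+k) = 9.81×sin34°/1.5 = 3.657 m/s².
With constant a from rest, t = √(2L/a) = √(2·6.26/3.657) ≈ 1.85 s.

t ≈ 1.85 s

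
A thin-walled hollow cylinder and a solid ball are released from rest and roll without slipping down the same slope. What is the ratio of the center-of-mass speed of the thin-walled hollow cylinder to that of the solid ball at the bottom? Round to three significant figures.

Each satisfies Mgh = ½(1+k)Mv² with k = I/(MR²), so v ∝ 1/√(1+k).
For the thin-walled hollow cylinder k = 1; for the solid ball k = 0.4.
v₁/v₂ = √((1+k₂)/(1+k₁)) = √(1.4/2) ≈ 0.837.

v_ratio ≈ 0.837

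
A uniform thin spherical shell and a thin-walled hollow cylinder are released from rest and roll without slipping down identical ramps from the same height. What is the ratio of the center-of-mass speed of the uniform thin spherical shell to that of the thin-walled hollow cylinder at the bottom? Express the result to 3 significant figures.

v_ratio ≈ 1.10

Each satisfies Mgh = ½(1+k)Mv² with k = I/(MR²), so v ∝ 1/√(1+k).
For the uniform thin spherical shell k = 2/3; for the thin-walled hollow cylinder k = 1.
v₁/v₂ = √((1+k₂)/(1+k₁)) = √(2/1.667) ≈ 1.10.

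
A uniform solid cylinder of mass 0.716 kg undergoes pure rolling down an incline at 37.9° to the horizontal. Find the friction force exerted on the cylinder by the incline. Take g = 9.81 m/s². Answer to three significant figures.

For this body I = (1/2)MR², i.e. k = I/(MR²) = 0.5.
Newton's second law down the slope: Mg sinθ − f = Ma. The torque equation fR = Iα (with α = a/R) gives f = kMa.
Combining, a = g sinθ/(1+k) and f = kMa = kMg sinθ/(1+k).
f = 0.5 × 0.716 × 9.81 × sin37.9° / 1.5 ≈ 1.44 N.

f ≈ 1.44 N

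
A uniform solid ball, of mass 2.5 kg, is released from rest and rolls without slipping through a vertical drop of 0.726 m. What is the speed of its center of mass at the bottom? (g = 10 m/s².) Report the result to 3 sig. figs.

The moment of inertia is (2/5)MR², giving k ≡ I/(MR²) = 0.4.
The rolling condition ω = v/R makes the rotational term ½I(v/R)² = ½kMv², so KE_total = ½(1+k)Mv² = (7/10)Mv².
Setting Mgh = (7/10)Mv² gives v = √(2gh/(1+k)) = √(2·10·0.726/1.4) ≈ 3.22 m/s.

v ≈ 3.22 m/s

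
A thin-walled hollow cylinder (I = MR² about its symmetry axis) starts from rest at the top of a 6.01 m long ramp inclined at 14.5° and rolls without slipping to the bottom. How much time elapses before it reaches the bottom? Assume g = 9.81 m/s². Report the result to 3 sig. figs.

With I = MR², the ratio k = I/(MR²) is 1.
Along the incline Mg sinθ − f = Ma, and torque about the center fR = Iα = kMR²(a/R) gives f = kMa.
Hence a = g sinθ/(1+k) = 9.81×sin14.5°/2 = 1.228 m/s².
With constant a from rest, t = √(2L/a) = √(2·6.01/1.228) ≈ 3.13 s.

t ≈ 3.13 s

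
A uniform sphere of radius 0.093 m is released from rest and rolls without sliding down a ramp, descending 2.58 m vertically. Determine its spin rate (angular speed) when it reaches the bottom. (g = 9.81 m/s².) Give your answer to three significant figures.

The moment of inertia is (2/5)MR², giving k ≡ I/(MR²) = 0.4.
Rolling without slipping gives ω = v/R, so the total kinetic energy is ½Mv² + ½Iω² = ½(1+k)Mv² = (7/10)Mv².
Energy conservation Mgh = ½(1+k)Mv² gives v = √(2gh/(1+k)) = √(2 × 9.81 × 2.58 / 1.4) = 6.013 m/s.
Then ω = v/R = 6.013 / 0.093 ≈ 64.7 rad/s.

ω ≈ 64.7 rad/s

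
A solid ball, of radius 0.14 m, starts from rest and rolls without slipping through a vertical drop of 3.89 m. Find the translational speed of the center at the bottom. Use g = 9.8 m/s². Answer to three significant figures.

v ≈ 7.38 m/s

For this body I = (2/5)MR², i.e. k = I/(MR²) = 0.4.
Pure rolling means v = ωR; then KE = ½Mv² + ½I(v/R)² = ½(1+k)Mv² = (7/10)Mv².
Energy conservation: Mgh = (7/10)Mv², so v = √(2gh/(1+k)) = √(2 × 9.8 × 3.89 / 1.4) ≈ 7.38 m/s.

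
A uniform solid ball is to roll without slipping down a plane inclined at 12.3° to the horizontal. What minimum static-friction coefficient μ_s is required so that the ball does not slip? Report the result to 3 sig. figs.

Here I = (2/5)MR², so the shape factor k = I/(MR²) = 0.4.
Along the incline Mg sinθ − f = Ma, and torque about the center fR = Iα = kMR²(a/R) gives f = kMa.
These give a = g sinθ/(1+k) and the required friction f = kMg sinθ/(1+k).
With N = Mg cosθ, the no-slip condition f ≤ μN gives μ_min = f/N = k tanθ/(1+k).
μ_min = 0.4 × tan12.3° / 1.4 ≈ 0.0623.

μ_min ≈ 0.0623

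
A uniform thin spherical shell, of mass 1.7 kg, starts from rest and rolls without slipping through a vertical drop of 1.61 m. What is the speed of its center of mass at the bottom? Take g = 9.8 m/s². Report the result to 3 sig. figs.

For this body I = (2/3)MR², i.e. k = I/(MR²) = 2/3.
Since it rolls without slipping, ω = v/R and KE = ½Mv² + ½Iω² = ½(1+k)Mv² = (5/6)Mv².
Setting Mgh = (5/6)Mv² gives v = √(2gh/(1+k)) = √(2·9.8·1.61/1.667) ≈ 4.35 m/s.

v ≈ 4.35 m/s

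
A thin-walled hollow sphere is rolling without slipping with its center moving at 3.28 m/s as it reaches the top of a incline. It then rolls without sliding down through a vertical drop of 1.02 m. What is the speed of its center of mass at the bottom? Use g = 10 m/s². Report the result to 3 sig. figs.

v ≈ 4.80 m/s

Here I = (2/3)MR², so the shape factor k = I/(MR²) = 2/3.
Since it rolls without slipping, ω = v/R and KE = ½Mv² + ½Iω² = ½(1+k)Mv² = (5/6)Mv².
Energy conservation: (5/6)Mv₀² + Mgh = (5/6)Mv², so v² = v₀² + 2gh/(1+k).
v = √(3.28² + 2×10×1.02/1.667) = √23 ≈ 4.80 m/s.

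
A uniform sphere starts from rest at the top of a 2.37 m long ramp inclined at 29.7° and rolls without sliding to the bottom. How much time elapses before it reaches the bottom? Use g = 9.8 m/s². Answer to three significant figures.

t ≈ 1.17 s

With I = (2/5)MR², the ratio k = I/(MR²) is 0.4.
Newton's second law down the slope: Mg sinθ − f = Ma. The torque equation fR = Iα (with α = a/R) gives f = kMa.
Hence a = g sinθ/(1+k) = 9.8×sin29.7°/1.4 = 3.468 m/s².
With constant a from rest, t = √(2L/a) = √(2·2.37/3.468) ≈ 1.17 s.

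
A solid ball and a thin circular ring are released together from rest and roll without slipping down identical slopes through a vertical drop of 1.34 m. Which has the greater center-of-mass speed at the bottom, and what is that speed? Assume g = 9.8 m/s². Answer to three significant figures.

For rolling without slipping, Mgh = ½(1+k)Mv² where k = I/(MR²), so v = √(2gh/(1+k)).
Solid ball: k = 0.4, giving v = √(2×9.8×1.34/1.4) = 4.331 m/s.
Thin circular ring: k = 1, giving v = √(2×9.8×1.34/2) = 3.624 m/s.
The smaller k wins: the solid ball, at ≈ 4.33 m/s.

the solid ball, at v ≈ 4.33 m/s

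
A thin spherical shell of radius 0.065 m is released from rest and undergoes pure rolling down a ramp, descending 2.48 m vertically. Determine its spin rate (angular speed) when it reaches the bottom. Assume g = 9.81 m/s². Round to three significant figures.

With I = (2/3)MR², the ratio k = I/(MR²) is 2/3.
Rolling without slipping gives ω = v/R, so the total kinetic energy is ½Mv² + ½Iω² = ½(1+k)Mv² = (5/6)Mv².
Energy conservation Mgh = ½(1+k)Mv² gives v = √(2gh/(1+k)) = √(2 × 9.81 × 2.48 / 1.667) = 5.403 m/s.
The angular speed follows from ω = v/R = 5.403/0.065 ≈ 83.1 rad/s.

ω ≈ 83.1 rad/s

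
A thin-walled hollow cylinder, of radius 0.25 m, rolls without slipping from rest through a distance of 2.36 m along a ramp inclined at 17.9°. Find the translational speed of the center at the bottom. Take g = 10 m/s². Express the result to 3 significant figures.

The moment of inertia is MR², giving k ≡ I/(MR²) = 1.
Rolling without slipping gives ω = v/R, so the total kinetic energy is ½Mv² + ½Iω² = ½(1+k)Mv² = Mv².
The vertical drop is h = L sinθ = 2.36 × sin17.9° = 0.7254 m.
Energy conservation: Mgh = Mv², so v = √(2gh/(1+k)) = √(2 × 10 × 0.7254 / 2) ≈ 2.69 m/s.

v ≈ 2.69 m/s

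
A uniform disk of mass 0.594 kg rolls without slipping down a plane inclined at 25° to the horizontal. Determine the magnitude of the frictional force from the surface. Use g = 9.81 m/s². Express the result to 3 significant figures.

The moment of inertia is (1/2)MR², giving k ≡ I/(MR²) = 0.5.
Newton's second law down the slope: Mg sinθ − f = Ma. The torque equation fR = Iα (with α = a/R) gives f = kMa.
Combining, a = g sinθ/(1+k) and f = kMa = kMg sinθ/(1+k).
f = 0.5 × 0.594 × 9.81 × sin25° / 1.5 ≈ 0.821 N.

f ≈ 0.821 N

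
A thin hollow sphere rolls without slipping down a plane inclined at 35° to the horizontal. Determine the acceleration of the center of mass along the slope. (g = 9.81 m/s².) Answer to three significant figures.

a ≈ 3.38 m/s²

For this body I = (2/3)MR², i.e. k = I/(MR²) = 2/3.
Translational: Mg sinθ − f = Ma. Rotational about the CM: fR = Iα = kMRa, so f = kMa.
Eliminating f: Mg sinθ = (1+k)Ma, so a = g sinθ/(1+k) = 9.81 × sin35° / 1.667 ≈ 3.38 m/s².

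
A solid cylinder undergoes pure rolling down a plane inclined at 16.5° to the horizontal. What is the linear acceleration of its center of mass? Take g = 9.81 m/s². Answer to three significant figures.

With I = (1/2)MR², the ratio k = I/(MR²) is 0.5.
Newton's second law down the slope: Mg sinθ − f = Ma. The torque equation fR = Iα (with α = a/R) gives f = kMa.
Eliminating f: Mg sinθ = (1+k)Ma, so a = g sinθ/(1+k) = 9.81 × sin16.5° / 1.5 ≈ 1.86 m/s².

a ≈ 1.86 m/s²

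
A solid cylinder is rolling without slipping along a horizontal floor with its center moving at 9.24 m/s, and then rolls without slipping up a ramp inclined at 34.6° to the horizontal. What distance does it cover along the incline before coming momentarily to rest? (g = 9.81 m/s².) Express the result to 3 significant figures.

d ≈ 11.5 m

For this body I = (1/2)MR², i.e. k = I/(MR²) = 0.5.
The rolling condition ω = v/R makes the rotational term ½I(v/R)² = ½kMv², so KE_total = ½(1+k)Mv² = (3/4)Mv².
Setting this equal to Mgh gives the vertical rise h = (1+k)v₀²/(2g) = 1.5×9.24²/(2×9.81) = 6.527 m.
Along the incline, d = h/sinθ = 6.527/sin34.6° ≈ 11.5 m.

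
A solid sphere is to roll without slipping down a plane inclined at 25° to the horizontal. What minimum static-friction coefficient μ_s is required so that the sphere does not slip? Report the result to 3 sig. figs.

μ_min ≈ 0.133

The moment of inertia is (2/5)MR², giving k ≡ I/(MR²) = 0.4.
Newton's second law down the slope: Mg sinθ − f = Ma. The torque equation fR = Iα (with α = a/R) gives f = kMa.
These give a = g sinθ/(1+k) and the required friction f = kMg sinθ/(1+k).
The normal force is N = Mg cosθ, so μ_min = f/N = k tanθ/(1+k).
μ_min = 0.4 × tan25° / 1.4 ≈ 0.133.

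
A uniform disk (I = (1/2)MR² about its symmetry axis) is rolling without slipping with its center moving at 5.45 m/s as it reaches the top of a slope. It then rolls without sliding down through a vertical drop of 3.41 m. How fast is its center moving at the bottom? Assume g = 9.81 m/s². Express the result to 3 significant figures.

Here I = (1/2)MR², so the shape factor k = I/(MR²) = 0.5.
The rolling condition ω = v/R makes the rotational term ½I(v/R)² = ½kMv², so KE_total = ½(1+k)Mv² = (3/4)Mv².
Conserving energy between top and bottom: (3/4)Mv² = (3/4)Mv₀² + Mgh, hence v² = v₀² + 2gh/(1+k).
v = √(5.45² + 2×9.81×3.41/1.5) = √74.31 ≈ 8.62 m/s.

v ≈ 8.62 m/s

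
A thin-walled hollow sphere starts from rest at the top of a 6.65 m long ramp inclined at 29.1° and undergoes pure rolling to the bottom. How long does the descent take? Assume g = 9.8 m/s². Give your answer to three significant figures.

t ≈ 2.16 s

For this body I = (2/3)MR², i.e. k = I/(MR²) = 2/3.
Newton's second law down the slope: Mg sinθ − f = Ma. The torque equation fR = Iα (with α = a/R) gives f = kMa.
Hence a = g sinθ/(1+k) = 9.8×sin29.1°/1.667 = 2.86 m/s².
Starting from rest, L = ½at², so t = √(2L/a) = √(2×6.65/2.86) ≈ 2.16 s.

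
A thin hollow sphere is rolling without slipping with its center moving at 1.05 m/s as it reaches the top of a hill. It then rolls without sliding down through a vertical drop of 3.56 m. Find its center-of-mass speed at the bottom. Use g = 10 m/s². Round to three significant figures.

v ≈ 6.62 m/s

For this body I = (2/3)MR², i.e. k = I/(MR²) = 2/3.
Since it rolls without slipping, ω = v/R and KE = ½Mv² + ½Iω² = ½(1+k)Mv² = (5/6)Mv².
Conserving energy between top and bottom: (5/6)Mv² = (5/6)Mv₀² + Mgh, hence v² = v₀² + 2gh/(1+k).
v = √(1.05² + 2×10×3.56/1.667) = √43.82 ≈ 6.62 m/s.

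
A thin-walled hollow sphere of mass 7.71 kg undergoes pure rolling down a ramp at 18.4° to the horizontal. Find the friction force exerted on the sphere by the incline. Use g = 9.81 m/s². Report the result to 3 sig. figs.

With I = (2/3)MR², the ratio k = I/(MR²) is 2/3.
Newton's second law down the slope: Mg sinθ − f = Ma. The torque equation fR = Iα (with α = a/R) gives f = kMa.
Combining, a = g sinθ/(1+k) and f = kMa = kMg sinθ/(1+k).
f = (2/3) × 7.71 × 9.81 × sin18.4° / 1.667 ≈ 9.55 N.

f ≈ 9.55 N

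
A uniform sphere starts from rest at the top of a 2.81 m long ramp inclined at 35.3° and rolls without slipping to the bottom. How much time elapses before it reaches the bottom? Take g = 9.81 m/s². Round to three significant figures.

With I = (2/5)MR², the ratio k = I/(MR²) is 0.4.
Newton's second law down the slope: Mg sinθ − f = Ma. The torque equation fR = Iα (with α = a/R) gives f = kMa.
Hence a = g sinθ/(1+k) = 9.81×sin35.3°/1.4 = 4.049 m/s².
With constant a from rest, t = √(2L/a) = √(2·2.81/4.049) ≈ 1.18 s.

t ≈ 1.18 s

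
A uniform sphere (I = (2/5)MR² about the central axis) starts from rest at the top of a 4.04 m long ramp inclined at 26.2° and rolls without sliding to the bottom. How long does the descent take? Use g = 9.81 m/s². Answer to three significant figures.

t ≈ 1.62 s

For this body I = (2/5)MR², i.e. k = I/(MR²) = 0.4.
Newton's second law down the slope: Mg sinθ − f = Ma. The torque equation fR = Iα (with α = a/R) gives f = kMa.
Hence a = g sinθ/(1+k) = 9.81×sin26.2°/1.4 = 3.094 m/s².
Starting from rest, L = ½at², so t = √(2L/a) = √(2×4.04/3.094) ≈ 1.62 s.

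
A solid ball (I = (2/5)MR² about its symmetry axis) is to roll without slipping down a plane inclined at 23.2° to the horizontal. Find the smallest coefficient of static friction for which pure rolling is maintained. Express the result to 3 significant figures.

μ_min ≈ 0.122

Here I = (2/5)MR², so the shape factor k = I/(MR²) = 0.4.
Newton's second law down the slope: Mg sinθ − f = Ma. The torque equation fR = Iα (with α = a/R) gives f = kMa.
These give a = g sinθ/(1+k) and the required friction f = kMg sinθ/(1+k).
With N = Mg cosθ, the no-slip condition f ≤ μN gives μ_min = f/N = k tanθ/(1+k).
μ_min = 0.4 × tan23.2° / 1.4 ≈ 0.122.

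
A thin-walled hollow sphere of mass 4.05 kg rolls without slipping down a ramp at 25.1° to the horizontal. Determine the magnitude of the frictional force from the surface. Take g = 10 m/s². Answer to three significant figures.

f ≈ 6.87 N

For this body I = (2/3)MR², i.e. k = I/(MR²) = 2/3.
Along the incline Mg sinθ − f = Ma, and torque about the center fR = Iα = kMR²(a/R) gives f = kMa.
Combining, a = g sinθ/(1+k) and f = kMa = kMg sinθ/(1+k).
f = (2/3) × 4.05 × 10 × sin25.1° / 1.667 ≈ 6.87 N.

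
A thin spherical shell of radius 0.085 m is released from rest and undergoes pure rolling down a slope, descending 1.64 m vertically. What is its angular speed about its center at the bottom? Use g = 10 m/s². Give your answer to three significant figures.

ω ≈ 52.2 rad/s

The moment of inertia is (2/3)MR², giving k ≡ I/(MR²) = 2/3.
The rolling condition ω = v/R makes the rotational term ½I(v/R)² = ½kMv², so KE_total = ½(1+k)Mv² = (5/6)Mv².
Energy conservation Mgh = ½(1+k)Mv² gives v = √(2gh/(1+k)) = √(2 × 10 × 1.64 / 1.667) = 4.436 m/s.
The angular speed follows from ω = v/R = 4.436/0.085 ≈ 52.2 rad/s.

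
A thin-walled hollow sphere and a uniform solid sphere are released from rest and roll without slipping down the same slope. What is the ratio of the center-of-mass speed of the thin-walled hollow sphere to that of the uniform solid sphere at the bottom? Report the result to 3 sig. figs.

Each satisfies Mgh = ½(1+k)Mv² with k = I/(MR²), so v ∝ 1/√(1+k).
For the thin-walled hollow sphere k = 2/3; for the uniform solid sphere k = 0.4.
v₁/v₂ = √((1+k₂)/(1+k₁)) = √(1.4/1.667) ≈ 0.917.

v_ratio ≈ 0.917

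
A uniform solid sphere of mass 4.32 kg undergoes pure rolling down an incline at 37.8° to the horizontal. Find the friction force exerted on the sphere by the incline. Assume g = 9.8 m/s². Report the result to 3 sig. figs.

The moment of inertia is (2/5)MR², giving k ≡ I/(MR²) = 0.4.
Translational: Mg sinθ − f = Ma. Rotational about the CM: fR = Iα = kMRa, so f = kMa.
Combining, a = g sinθ/(1+k) and f = kMa = kMg sinθ/(1+k).
f = 0.4 × 4.32 × 9.8 × sin37.8° / 1.4 ≈ 7.41 N.

f ≈ 7.41 N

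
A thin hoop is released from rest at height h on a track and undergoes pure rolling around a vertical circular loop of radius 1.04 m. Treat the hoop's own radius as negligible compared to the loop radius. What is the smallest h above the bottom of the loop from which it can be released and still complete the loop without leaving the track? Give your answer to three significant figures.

h_min ≈ 3.12 m

Here I = MR², so the shape factor k = I/(MR²) = 1.
At the top, contact is just lost when gravity alone supplies the centripetal force: Mg = Mv_top²/r, i.e. v_top² = gr.
With ω = v/R, the kinetic energy at speed v is ½(1+k)Mv² = Mv².
Energy conservation from release (height h) to the top (height 2r): Mgh = Mg(2r) + M·gr.
Thus h_min = 2r + (1+k)r/2 = r(2 + 2/2) = 1.04 × 3 ≈ 3.12 m.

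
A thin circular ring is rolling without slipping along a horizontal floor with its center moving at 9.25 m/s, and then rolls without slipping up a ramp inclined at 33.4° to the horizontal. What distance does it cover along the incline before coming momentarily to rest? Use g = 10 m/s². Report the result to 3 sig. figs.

The moment of inertia is MR², giving k ≡ I/(MR²) = 1.
Rolling without slipping gives ω = v/R, so the total kinetic energy is ½Mv² + ½Iω² = ½(1+k)Mv² = Mv².
Setting this equal to Mgh gives the vertical rise h = (1+k)v₀²/(2g) = 2×9.25²/(2×10) = 8.556 m.
The distance along the slope is d = h/sinθ = 8.556/sin33.4° ≈ 15.5 m.

d ≈ 15.5 m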